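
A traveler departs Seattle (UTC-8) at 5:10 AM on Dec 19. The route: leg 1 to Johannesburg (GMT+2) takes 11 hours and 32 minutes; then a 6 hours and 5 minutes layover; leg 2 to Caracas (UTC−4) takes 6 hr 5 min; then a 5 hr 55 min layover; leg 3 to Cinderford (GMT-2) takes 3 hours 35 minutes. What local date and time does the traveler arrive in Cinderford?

8:22 PM on December 20

Convert departure to UTC: 5:10 AM + 8:00 = 1:10 PM UTC on Dec 19.
Add 11 hours 32 minutes leg 1 → 12:42 AM UTC (Dec 20).
Add 6 hours 5 minutes layover in Johannesburg → 6:47 AM UTC.
Add 6 hours and 5 minutes leg 2 → 12:52 PM UTC.
Add 5 hours 55 minutes layover in Caracas → 6:47 PM UTC.
Add 3 hours 35 minutes leg 3 → 10:22 PM UTC.
Cinderford is UTC−2:00, so local arrival = 10:22 PM − 2:00 = 8:22 PM on Dec 20.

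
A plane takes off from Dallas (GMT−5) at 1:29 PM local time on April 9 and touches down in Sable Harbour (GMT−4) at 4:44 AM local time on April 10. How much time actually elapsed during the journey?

Departure in UTC: 1:29 PM + 5:00 = 6:29 PM on Apr 9.
Arrival in UTC: 4:44 AM + 4:00 = 8:44 AM on Apr 10.
Elapsed = 8:44 AM − 6:29 PM (+1 day) = 14 hours 15 minutes.

14 hours 15 minutes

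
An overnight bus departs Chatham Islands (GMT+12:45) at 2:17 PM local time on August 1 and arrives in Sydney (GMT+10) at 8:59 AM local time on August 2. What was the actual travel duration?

21 hours 27 minutes

Departure in UTC: 2:17 PM − 12:45 = 1:32 AM on Aug 1.
Arrival in UTC: 8:59 AM − 10:00 = 10:59 PM on Aug 1.
Elapsed = 10:59 PM − 1:32 AM = 21 hours 27 minutes.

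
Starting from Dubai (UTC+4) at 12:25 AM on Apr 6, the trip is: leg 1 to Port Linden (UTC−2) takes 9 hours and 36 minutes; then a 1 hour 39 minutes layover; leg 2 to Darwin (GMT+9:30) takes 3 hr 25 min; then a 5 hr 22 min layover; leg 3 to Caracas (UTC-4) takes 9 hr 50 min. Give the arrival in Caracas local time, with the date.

Convert departure to UTC: 12:25 AM − 4:00 = 8:25 PM UTC on Apr 5.
Add 9 hours and 36 minutes leg 1 → 6:01 AM UTC (Apr 6).
Add 1 hour and 39 minutes layover in Port Linden → 7:40 AM UTC.
Add 3 hours 25 minutes leg 2 → 11:05 AM UTC.
Add 5 hours 22 minutes layover in Darwin → 4:27 PM UTC.
Add 9 hours and 50 minutes leg 3 → 2:17 AM UTC (Apr 7).
Caracas is UTC−4:00, so local arrival = 2:17 AM − 4:00 = 10:17 PM on Apr 6.

10:17 PM on Apr 6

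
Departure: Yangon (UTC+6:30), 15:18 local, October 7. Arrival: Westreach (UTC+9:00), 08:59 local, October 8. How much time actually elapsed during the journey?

Departure in UTC: 15:18 − 6:30 = 08:48 on Oct 7.
Arrival in UTC: 08:59 − 9:00 = 23:59 on Oct 7.
Elapsed = 23:59 − 08:48 = 15 hours 11 minutes.

15 hours 11 minutes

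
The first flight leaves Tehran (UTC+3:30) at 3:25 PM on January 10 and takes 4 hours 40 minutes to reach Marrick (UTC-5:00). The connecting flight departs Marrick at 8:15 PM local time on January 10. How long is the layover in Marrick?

Convert departure to UTC: 3:25 PM − 3:30 = 11:55 AM UTC on Jan 10.
Add 4 hours and 40 minutes flight time → 4:35 PM UTC.
Marrick is UTC−5:00, so local arrival = 4:35 PM − 5:00 = 11:35 AM on Jan 10.
Layover = 8:15 PM − 11:35 AM = 8 hours 40 minutes.

8 hours 40 minutes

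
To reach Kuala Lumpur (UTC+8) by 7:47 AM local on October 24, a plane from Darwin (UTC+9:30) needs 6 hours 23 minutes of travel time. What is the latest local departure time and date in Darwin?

Target arrival in UTC: 7:47 AM − 8:00 = 11:47 PM on Oct 23.
Subtract 6 hours 23 minutes → departure 5:24 PM UTC on Oct 23.
Darwin is UTC+9:30: 5:24 PM + 9:30 = 2:54 AM on Oct 24.

2:54 AM on Oct 24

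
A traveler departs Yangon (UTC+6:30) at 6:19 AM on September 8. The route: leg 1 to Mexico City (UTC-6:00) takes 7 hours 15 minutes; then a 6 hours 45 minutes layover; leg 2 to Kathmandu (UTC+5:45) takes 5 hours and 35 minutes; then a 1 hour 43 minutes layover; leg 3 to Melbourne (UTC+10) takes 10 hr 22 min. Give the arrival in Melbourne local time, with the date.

5:29 PM on September 9

Convert departure to UTC: 6:19 AM − 6:30 = 11:49 PM UTC on Sep 7.
Add 7 hours and 15 minutes leg 1 → 7:04 AM UTC (Sep 8).
Add 6 hours 45 minutes layover in Mexico City → 1:49 PM UTC.
Add 5 hours and 35 minutes leg 2 → 7:24 PM UTC.
Add 1 hour 43 minutes layover in Kathmandu → 9:07 PM UTC.
Add 10 hours and 22 minutes leg 3 → 7:29 AM UTC (Sep 9).
Melbourne is UTC+10:00, so local arrival = 7:29 AM + 10:00 = 5:29 PM on Sep 9.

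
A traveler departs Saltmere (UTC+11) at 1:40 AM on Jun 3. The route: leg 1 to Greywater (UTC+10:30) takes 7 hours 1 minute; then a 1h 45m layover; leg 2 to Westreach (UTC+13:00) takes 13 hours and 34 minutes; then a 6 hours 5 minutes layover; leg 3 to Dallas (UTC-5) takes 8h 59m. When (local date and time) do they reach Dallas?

11:04 PM on Jun 3

Convert departure to UTC: 1:40 AM − 11:00 = 2:40 PM UTC on Jun 2.
Add 7 hours and 1 minute leg 1 → 9:41 PM UTC.
Add 1 hour 45 minutes layover in Greywater → 11:26 PM UTC.
Add 13 hours and 34 minutes leg 2 → 1:00 PM UTC (Jun 3).
Add 6 hours 5 minutes layover in Westreach → 7:05 PM UTC.
Add 8 hours and 59 minutes leg 3 → 4:04 AM UTC (Jun 4).
Dallas is UTC−5:00, so local arrival = 4:04 AM − 5:00 = 11:04 PM on Jun 3.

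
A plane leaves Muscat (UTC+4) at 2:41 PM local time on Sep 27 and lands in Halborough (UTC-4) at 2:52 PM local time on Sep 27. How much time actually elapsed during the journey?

Halborough is 8:00 behind Muscat.
Clock-face elapsed time (ignoring zones) is 11 minutes.
Actual elapsed = 11 minutes + 8:00 = 8 hours 11 minutes.

8 hours 11 minutes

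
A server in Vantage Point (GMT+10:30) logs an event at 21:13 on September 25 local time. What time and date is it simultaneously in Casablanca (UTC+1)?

11:43 on September 25

In UTC: 21:13 − 10:30 = 10:43 on Sep 25.
Casablanca is UTC+1:00: 10:43 + 1:00 = 11:43 on Sep 25.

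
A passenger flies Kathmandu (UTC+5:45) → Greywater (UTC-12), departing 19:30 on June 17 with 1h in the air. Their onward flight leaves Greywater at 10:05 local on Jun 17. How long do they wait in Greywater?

7 hours 20 minutes

Convert departure to UTC: 19:30 − 5:45 = 13:45 UTC on Jun 17.
Add 1 hour flight time → 14:45 UTC.
Greywater is UTC−12:00, so local arrival = 14:45 − 12:00 = 02:45 on Jun 17.
Layover = 10:05 − 02:45 = 7 hours 20 minutes.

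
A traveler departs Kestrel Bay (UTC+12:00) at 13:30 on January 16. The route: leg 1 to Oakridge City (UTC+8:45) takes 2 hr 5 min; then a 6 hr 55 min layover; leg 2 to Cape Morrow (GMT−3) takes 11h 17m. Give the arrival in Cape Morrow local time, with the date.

Convert departure to UTC: 13:30 − 12:00 = 01:30 UTC on Jan 16.
Add 2 hours and 5 minutes leg 1 → 03:35 UTC.
Add 6 hours and 55 minutes layover in Oakridge City → 10:30 UTC.
Add 11 hours and 17 minutes leg 2 → 21:47 UTC.
Cape Morrow is UTC−3:00, so local arrival = 21:47 − 3:00 = 18:47 on Jan 16.

18:47 on January 16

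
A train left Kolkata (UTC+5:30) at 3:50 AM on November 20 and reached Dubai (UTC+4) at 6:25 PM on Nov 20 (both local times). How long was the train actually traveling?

Dubai is 1:30 behind Kolkata.
Clock-face elapsed time (ignoring zones) is 14 hours 35 minutes.
Actual elapsed = 14 hours 35 minutes + 1:30 = 16 hours 5 minutes.

16 hours 5 minutes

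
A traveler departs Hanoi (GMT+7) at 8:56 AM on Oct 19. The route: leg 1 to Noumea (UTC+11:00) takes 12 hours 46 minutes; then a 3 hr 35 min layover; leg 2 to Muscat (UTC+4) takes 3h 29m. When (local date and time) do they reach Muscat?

Convert departure to UTC: 8:56 AM − 7:00 = 1:56 AM UTC on Oct 19.
Add 12 hours and 46 minutes leg 1 → 2:42 PM UTC.
Add 3 hours 35 minutes layover in Noumea → 6:17 PM UTC.
Add 3 hours and 29 minutes leg 2 → 9:46 PM UTC.
Muscat is UTC+4:00, so local arrival = 9:46 PM + 4:00 = 1:46 AM on Oct 20.

1:46 AM on Oct 20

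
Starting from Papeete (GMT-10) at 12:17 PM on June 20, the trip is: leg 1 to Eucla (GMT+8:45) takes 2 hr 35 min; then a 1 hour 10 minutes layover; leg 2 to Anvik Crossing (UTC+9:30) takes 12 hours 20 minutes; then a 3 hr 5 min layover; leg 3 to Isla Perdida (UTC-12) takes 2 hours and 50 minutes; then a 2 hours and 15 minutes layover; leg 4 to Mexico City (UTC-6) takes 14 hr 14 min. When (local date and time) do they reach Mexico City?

Convert departure to UTC: 12:17 PM + 10:00 = 10:17 PM UTC on Jun 20.
Add 2 hours and 35 minutes leg 1 → 12:52 AM UTC (Jun 21).
Add 1 hour 10 minutes layover in Eucla → 2:02 AM UTC.
Add 12 hours and 20 minutes leg 2 → 2:22 PM UTC.
Add 3 hours 5 minutes layover in Anvik Crossing → 5:27 PM UTC.
Add 2 hours and 50 minutes leg 3 → 8:17 PM UTC.
Add 2 hours and 15 minutes layover in Isla Perdida → 10:32 PM UTC.
Add 14 hours and 14 minutes leg 4 → 12:46 PM UTC (Jun 22).
Mexico City is UTC−6:00, so local arrival = 12:46 PM − 6:00 = 6:46 AM on Jun 22.

6:46 AM on Jun 22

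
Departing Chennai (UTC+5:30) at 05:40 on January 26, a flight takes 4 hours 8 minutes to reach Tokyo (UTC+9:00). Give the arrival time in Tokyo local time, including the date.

Convert departure to UTC: 05:40 − 5:30 = 00:10 UTC on Jan 26.
Add 4 hours and 8 minutes travel time → 04:18 UTC.
Tokyo is UTC+9:00, so local arrival = 04:18 + 9:00 = 13:18 on Jan 26.

13:18 on January 26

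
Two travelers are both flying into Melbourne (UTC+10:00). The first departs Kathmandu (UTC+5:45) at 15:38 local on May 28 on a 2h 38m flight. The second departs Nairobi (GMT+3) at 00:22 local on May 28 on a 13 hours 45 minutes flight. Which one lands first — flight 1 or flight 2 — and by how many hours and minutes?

Flight 1 in UTC: 15:38 − 5:45 = 09:53 on May 28.
+2 hours and 38 minutes → arrive 12:31 UTC on May 28.
Flight 2 in UTC: 00:22 − 3:00 = 21:22 on May 27.
+13 hours 45 minutes → arrive 11:07 UTC on May 28.
Flight 2 lands earlier by 1 hour 24 minutes.

the second, by 1 hour 24 minutes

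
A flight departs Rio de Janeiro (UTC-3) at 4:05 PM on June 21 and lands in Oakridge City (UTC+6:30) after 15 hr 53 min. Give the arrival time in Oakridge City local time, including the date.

5:28 PM on Jun 22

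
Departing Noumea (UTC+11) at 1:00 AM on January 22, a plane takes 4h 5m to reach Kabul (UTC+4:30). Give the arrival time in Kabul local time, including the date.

10:35 PM on Jan 21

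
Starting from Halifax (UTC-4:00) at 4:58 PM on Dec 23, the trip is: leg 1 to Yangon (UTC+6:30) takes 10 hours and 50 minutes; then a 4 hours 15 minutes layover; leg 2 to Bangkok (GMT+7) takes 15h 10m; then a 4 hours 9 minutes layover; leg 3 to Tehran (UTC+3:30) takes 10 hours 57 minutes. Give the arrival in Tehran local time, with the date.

Convert departure to UTC: 4:58 PM + 4:00 = 8:58 PM UTC on Dec 23.
Add 10 hours 50 minutes leg 1 → 7:48 AM UTC (Dec 24).
Add 4 hours and 15 minutes layover in Yangon → 12:03 PM UTC.
Add 15 hours and 10 minutes leg 2 → 3:13 AM UTC (Dec 25).
Add 4 hours and 9 minutes layover in Bangkok → 7:22 AM UTC.
Add 10 hours 57 minutes leg 3 → 6:19 PM UTC.
Tehran is UTC+3:30, so local arrival = 6:19 PM + 3:30 = 9:49 PM on Dec 25.

9:49 PM on December 25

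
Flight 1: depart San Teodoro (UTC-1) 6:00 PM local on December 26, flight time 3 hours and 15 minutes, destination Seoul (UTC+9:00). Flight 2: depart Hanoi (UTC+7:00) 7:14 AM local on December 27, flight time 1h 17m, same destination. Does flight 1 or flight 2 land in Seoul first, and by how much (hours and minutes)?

the first, by 3 hours 16 minutes

Flight 1 in UTC: 6:00 PM + 1:00 = 7:00 PM on Dec 26.
+3 hours and 15 minutes → arrive 10:15 PM UTC on Dec 26.
Flight 2 in UTC: 7:14 AM − 7:00 = 12:14 AM on Dec 27.
+1 hour and 17 minutes → arrive 1:31 AM UTC on Dec 27.
Flight 1 lands earlier by 3 hours 16 minutes.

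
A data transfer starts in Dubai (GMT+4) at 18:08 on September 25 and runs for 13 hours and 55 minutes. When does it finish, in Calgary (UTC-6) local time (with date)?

22:03 on Sep 25

Convert start to UTC: 18:08 − 4:00 = 14:08 UTC on Sep 25.
Add 13 hours and 55 minutes duration → 04:03 UTC (Sep 26).
Calgary is UTC−6:00, so local end time = 04:03 − 6:00 = 22:03 on Sep 25.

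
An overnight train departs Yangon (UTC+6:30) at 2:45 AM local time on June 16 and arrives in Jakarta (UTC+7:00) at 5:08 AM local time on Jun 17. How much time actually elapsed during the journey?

Departure in UTC: 2:45 AM − 6:30 = 8:15 PM on Jun 15.
Arrival in UTC: 5:08 AM − 7:00 = 10:08 PM on Jun 16.
Elapsed = 10:08 PM − 8:15 PM (+1 day) = 25 hours 53 minutes.

25 hours 53 minutes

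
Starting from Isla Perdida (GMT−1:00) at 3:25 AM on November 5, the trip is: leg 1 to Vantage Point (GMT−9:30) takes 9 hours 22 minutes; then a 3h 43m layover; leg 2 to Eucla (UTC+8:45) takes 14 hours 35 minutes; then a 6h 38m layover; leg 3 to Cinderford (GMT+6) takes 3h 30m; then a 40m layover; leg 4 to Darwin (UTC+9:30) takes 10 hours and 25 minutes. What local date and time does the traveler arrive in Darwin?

2:48 PM on Nov 7

Convert departure to UTC: 3:25 AM + 1:00 = 4:25 AM UTC on Nov 5.
Add 9 hours 22 minutes leg 1 → 1:47 PM UTC.
Add 3 hours 43 minutes layover in Vantage Point → 5:30 PM UTC.
Add 14 hours and 35 minutes leg 2 → 8:05 AM UTC (Nov 6).
Add 6 hours and 38 minutes layover in Eucla → 2:43 PM UTC.
Add 3 hours 30 minutes leg 3 → 6:13 PM UTC.
Add 40 minutes layover in Cinderford → 6:53 PM UTC.
Add 10 hours 25 minutes leg 4 → 5:18 AM UTC (Nov 7).
Darwin is UTC+9:30, so local arrival = 5:18 AM + 9:30 = 2:48 PM on Nov 7.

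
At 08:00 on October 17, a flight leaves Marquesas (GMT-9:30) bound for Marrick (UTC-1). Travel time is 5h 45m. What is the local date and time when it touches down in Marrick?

Convert departure to UTC: 08:00 + 9:30 = 17:30 UTC on Oct 17.
Add 5 hours 45 minutes travel time → 23:15 UTC.
Marrick is UTC−1:00, so local arrival = 23:15 − 1:00 = 22:15 on Oct 17.

22:15 on Oct 17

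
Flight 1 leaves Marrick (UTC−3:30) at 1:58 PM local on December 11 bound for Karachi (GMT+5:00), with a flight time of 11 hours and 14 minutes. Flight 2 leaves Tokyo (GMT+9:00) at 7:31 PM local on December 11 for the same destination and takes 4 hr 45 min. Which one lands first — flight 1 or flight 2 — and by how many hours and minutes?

Flight 1 in UTC: 1:58 PM + 3:30 = 5:28 PM on Dec 11.
+11 hours and 14 minutes → arrive 4:42 AM UTC on Dec 12.
Flight 2 in UTC: 7:31 PM − 9:00 = 10:31 AM on Dec 11.
+4 hours and 45 minutes → arrive 3:16 PM UTC on Dec 11.
Flight 2 lands earlier by 13 hours 26 minutes.

the second, by 13 hours 26 minutes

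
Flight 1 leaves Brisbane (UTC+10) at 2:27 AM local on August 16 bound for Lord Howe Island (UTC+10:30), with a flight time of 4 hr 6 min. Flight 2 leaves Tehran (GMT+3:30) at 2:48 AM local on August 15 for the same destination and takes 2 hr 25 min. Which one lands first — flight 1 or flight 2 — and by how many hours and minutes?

the second, by 18 hours 50 minutes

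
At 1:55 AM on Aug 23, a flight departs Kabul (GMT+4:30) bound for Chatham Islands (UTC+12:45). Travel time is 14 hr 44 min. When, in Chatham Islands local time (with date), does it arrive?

Convert departure to UTC: 1:55 AM − 4:30 = 9:25 PM UTC on Aug 22.
Add 14 hours 44 minutes travel time → 12:09 PM UTC (Aug 23).
Chatham Islands is UTC+12:45, so local arrival = 12:09 PM + 12:45 = 12:54 AM on Aug 24.

12:54 AM on August 24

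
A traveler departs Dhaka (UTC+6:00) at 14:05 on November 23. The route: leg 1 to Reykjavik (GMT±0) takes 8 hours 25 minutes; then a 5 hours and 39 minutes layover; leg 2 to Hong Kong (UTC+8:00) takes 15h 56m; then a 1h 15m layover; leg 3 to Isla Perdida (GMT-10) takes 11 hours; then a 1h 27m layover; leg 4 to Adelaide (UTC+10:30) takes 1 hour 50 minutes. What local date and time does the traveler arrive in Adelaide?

Convert departure to UTC: 14:05 − 6:00 = 08:05 UTC on Nov 23.
Add 8 hours 25 minutes leg 1 → 16:30 UTC.
Add 5 hours and 39 minutes layover in Reykjavik → 22:09 UTC.
Add 15 hours and 56 minutes leg 2 → 14:05 UTC (Nov 24).
Add 1 hour 15 minutes layover in Hong Kong → 15:20 UTC.
Add 11 hours leg 3 → 02:20 UTC (Nov 25).
Add 1 hour 27 minutes layover in Isla Perdida → 03:47 UTC.
Add 1 hour and 50 minutes leg 4 → 05:37 UTC.
Adelaide is UTC+10:30, so local arrival = 05:37 + 10:30 = 16:07 on Nov 25.

16:07 on Nov 25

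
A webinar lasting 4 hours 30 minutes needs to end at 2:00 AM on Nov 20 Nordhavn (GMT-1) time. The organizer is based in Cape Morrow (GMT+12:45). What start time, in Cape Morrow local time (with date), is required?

11:15 AM on November 20

Target end time in UTC: 2:00 AM + 1:00 = 3:00 AM on Nov 20.
Subtract 4 hours 30 minutes → start 10:30 PM UTC on Nov 19.
Cape Morrow is UTC+12:45: 10:30 PM + 12:45 = 11:15 AM on Nov 20.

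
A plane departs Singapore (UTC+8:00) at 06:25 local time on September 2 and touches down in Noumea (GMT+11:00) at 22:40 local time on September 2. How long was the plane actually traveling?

Departure in UTC: 06:25 − 8:00 = 22:25 on Sep 1.
Arrival in UTC: 22:40 − 11:00 = 11:40 on Sep 2.
Elapsed = 11:40 − 22:25 (+1 day) = 13 hours 15 minutes.

13 hours 15 minutes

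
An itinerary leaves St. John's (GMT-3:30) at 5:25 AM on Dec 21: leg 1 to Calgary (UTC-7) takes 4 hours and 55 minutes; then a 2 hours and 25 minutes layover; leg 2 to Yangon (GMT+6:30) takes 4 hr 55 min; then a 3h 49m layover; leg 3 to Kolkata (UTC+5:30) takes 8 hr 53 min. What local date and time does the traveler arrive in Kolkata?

3:22 PM on December 22

Convert departure to UTC: 5:25 AM + 3:30 = 8:55 AM UTC on Dec 21.
Add 4 hours and 55 minutes leg 1 → 1:50 PM UTC.
Add 2 hours and 25 minutes layover in Calgary → 4:15 PM UTC.
Add 4 hours and 55 minutes leg 2 → 9:10 PM UTC.
Add 3 hours 49 minutes layover in Yangon → 12:59 AM UTC (Dec 22).
Add 8 hours and 53 minutes leg 3 → 9:52 AM UTC.
Kolkata is UTC+5:30, so local arrival = 9:52 AM + 5:30 = 3:22 PM on Dec 22.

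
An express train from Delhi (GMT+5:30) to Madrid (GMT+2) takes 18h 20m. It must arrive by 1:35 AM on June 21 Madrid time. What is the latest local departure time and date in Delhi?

10:45 AM on June 20

Target arrival in UTC: 1:35 AM − 2:00 = 11:35 PM on Jun 20.
Subtract 18 hours and 20 minutes → departure 5:15 AM UTC on Jun 20.
Delhi is UTC+5:30: 5:15 AM + 5:30 = 10:45 AM on Jun 20.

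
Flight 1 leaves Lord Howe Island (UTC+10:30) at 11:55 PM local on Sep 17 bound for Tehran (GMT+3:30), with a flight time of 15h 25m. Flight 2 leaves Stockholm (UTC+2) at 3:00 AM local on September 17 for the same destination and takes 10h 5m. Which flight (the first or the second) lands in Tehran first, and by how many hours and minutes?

the second, by 17 hours 45 minutes

Flight 1 in UTC: 11:55 PM − 10:30 = 1:25 PM on Sep 17.
+15 hours 25 minutes → arrive 4:50 AM UTC on Sep 18.
Flight 2 in UTC: 3:00 AM − 2:00 = 1:00 AM on Sep 17.
+10 hours and 5 minutes → arrive 11:05 AM UTC on Sep 17.
Flight 2 lands earlier by 17 hours 45 minutes.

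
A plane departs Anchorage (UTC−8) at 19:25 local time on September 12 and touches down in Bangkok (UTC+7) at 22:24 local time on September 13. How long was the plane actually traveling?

11 hours 59 minutes

Departure in UTC: 19:25 + 8:00 = 03:25 on Sep 13.
Arrival in UTC: 22:24 − 7:00 = 15:24 on Sep 13.
Elapsed = 15:24 − 03:25 = 11 hours 59 minutes.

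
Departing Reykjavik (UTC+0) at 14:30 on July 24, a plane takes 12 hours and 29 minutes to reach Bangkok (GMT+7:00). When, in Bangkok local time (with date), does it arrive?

Bangkok is 7:00 ahead of Reykjavik.
After 12 hours 29 minutes it is 02:59 (Jul 25) in Reykjavik.
Shift by the zone difference: 02:59 + 7:00 = 09:59 on Jul 25 in Bangkok.

09:59 on July 25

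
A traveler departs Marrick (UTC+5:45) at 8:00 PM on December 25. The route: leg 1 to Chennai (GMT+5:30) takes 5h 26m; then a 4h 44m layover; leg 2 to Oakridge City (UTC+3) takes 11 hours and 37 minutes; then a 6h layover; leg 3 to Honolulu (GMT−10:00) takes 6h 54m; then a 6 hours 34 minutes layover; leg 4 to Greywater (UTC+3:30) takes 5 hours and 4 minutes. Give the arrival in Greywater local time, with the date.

Convert departure to UTC: 8:00 PM − 5:45 = 2:15 PM UTC on Dec 25.
Add 5 hours 26 minutes leg 1 → 7:41 PM UTC.
Add 4 hours and 44 minutes layover in Chennai → 12:25 AM UTC (Dec 26).
Add 11 hours and 37 minutes leg 2 → 12:02 PM UTC.
Add 6 hours layover in Oakridge City → 6:02 PM UTC.
Add 6 hours and 54 minutes leg 3 → 12:56 AM UTC (Dec 27).
Add 6 hours and 34 minutes layover in Honolulu → 7:30 AM UTC.
Add 5 hours 4 minutes leg 4 → 12:34 PM UTC.
Greywater is UTC+3:30, so local arrival = 12:34 PM + 3:30 = 4:04 PM on Dec 27.

4:04 PM on December 27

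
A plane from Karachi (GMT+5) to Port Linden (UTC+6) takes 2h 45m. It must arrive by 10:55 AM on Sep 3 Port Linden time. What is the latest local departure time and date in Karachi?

7:10 AM on September 3

Target arrival in UTC: 10:55 AM − 6:00 = 4:55 AM on Sep 3.
Subtract 2 hours and 45 minutes → departure 2:10 AM UTC on Sep 3.
Karachi is UTC+5:00: 2:10 AM + 5:00 = 7:10 AM on Sep 3.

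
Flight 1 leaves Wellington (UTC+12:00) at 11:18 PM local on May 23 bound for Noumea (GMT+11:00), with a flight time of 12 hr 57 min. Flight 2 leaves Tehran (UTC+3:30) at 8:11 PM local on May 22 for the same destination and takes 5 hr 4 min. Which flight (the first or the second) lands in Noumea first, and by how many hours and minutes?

Flight 1 in UTC: 11:18 PM − 12:00 = 11:18 AM on May 23.
+12 hours 57 minutes → arrive 12:15 AM UTC on May 24.
Flight 2 in UTC: 8:11 PM − 3:30 = 4:41 PM on May 22.
+5 hours 4 minutes → arrive 9:45 PM UTC on May 22.
Flight 2 lands earlier by 26 hours 30 minutes.

the second, by 26 hours 30 minutes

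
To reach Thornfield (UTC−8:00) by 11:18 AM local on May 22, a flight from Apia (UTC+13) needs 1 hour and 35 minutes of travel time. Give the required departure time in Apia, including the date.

Target arrival in UTC: 11:18 AM + 8:00 = 7:18 PM on May 22.
Subtract 1 hour 35 minutes → departure 5:43 PM UTC on May 22.
Apia is UTC+13:00: 5:43 PM + 13:00 = 6:43 AM on May 23.

6:43 AM on May 23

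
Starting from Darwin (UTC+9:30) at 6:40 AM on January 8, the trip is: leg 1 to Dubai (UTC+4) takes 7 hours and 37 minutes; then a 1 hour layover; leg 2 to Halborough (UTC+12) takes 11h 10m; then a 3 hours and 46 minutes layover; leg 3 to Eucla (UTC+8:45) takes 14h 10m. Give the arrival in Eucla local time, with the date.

7:38 PM on January 9

Convert departure to UTC: 6:40 AM − 9:30 = 9:10 PM UTC on Jan 7.
Add 7 hours 37 minutes leg 1 → 4:47 AM UTC (Jan 8).
Add 1 hour layover in Dubai → 5:47 AM UTC.
Add 11 hours 10 minutes leg 2 → 4:57 PM UTC.
Add 3 hours and 46 minutes layover in Halborough → 8:43 PM UTC.
Add 14 hours 10 minutes leg 3 → 10:53 AM UTC (Jan 9).
Eucla is UTC+8:45, so local arrival = 10:53 AM + 8:45 = 7:38 PM on Jan 9.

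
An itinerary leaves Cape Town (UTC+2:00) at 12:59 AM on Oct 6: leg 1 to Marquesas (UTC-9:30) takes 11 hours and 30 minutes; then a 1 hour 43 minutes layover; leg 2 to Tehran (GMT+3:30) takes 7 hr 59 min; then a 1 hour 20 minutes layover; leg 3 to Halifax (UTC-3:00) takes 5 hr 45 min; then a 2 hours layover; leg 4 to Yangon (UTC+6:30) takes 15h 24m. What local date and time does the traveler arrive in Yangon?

3:10 AM on October 8

Convert departure to UTC: 12:59 AM − 2:00 = 10:59 PM UTC on Oct 5.
Add 11 hours and 30 minutes leg 1 → 10:29 AM UTC (Oct 6).
Add 1 hour and 43 minutes layover in Marquesas → 12:12 PM UTC.
Add 7 hours 59 minutes leg 2 → 8:11 PM UTC.
Add 1 hour and 20 minutes layover in Tehran → 9:31 PM UTC.
Add 5 hours and 45 minutes leg 3 → 3:16 AM UTC (Oct 7).
Add 2 hours layover in Halifax → 5:16 AM UTC.
Add 15 hours and 24 minutes leg 4 → 8:40 PM UTC.
Yangon is UTC+6:30, so local arrival = 8:40 PM + 6:30 = 3:10 AM on Oct 8.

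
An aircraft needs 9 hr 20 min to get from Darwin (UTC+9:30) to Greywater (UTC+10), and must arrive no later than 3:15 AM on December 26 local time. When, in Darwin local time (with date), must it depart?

Target arrival in UTC: 3:15 AM − 10:00 = 5:15 PM on Dec 25.
Subtract 9 hours and 20 minutes → departure 7:55 AM UTC on Dec 25.
Darwin is UTC+9:30: 7:55 AM + 9:30 = 5:25 PM on Dec 25.

5:25 PM on Dec 25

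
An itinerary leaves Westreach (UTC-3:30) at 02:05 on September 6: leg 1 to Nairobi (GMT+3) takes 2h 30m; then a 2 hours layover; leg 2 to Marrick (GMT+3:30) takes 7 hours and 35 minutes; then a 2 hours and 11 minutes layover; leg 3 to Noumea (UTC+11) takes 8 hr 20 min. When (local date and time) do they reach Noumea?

Convert departure to UTC: 02:05 + 3:30 = 05:35 UTC on Sep 6.
Add 2 hours and 30 minutes leg 1 → 08:05 UTC.
Add 2 hours layover in Nairobi → 10:05 UTC.
Add 7 hours and 35 minutes leg 2 → 17:40 UTC.
Add 2 hours 11 minutes layover in Marrick → 19:51 UTC.
Add 8 hours 20 minutes leg 3 → 04:11 UTC (Sep 7).
Noumea is UTC+11:00, so local arrival = 04:11 + 11:00 = 15:11 on Sep 7.

15:11 on September 7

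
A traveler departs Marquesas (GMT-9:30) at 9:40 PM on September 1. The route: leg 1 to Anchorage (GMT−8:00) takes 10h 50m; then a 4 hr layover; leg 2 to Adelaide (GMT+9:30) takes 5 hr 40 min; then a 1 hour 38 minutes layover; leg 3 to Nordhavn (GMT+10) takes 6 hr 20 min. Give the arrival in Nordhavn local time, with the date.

Convert departure to UTC: 9:40 PM + 9:30 = 7:10 AM UTC on Sep 2.
Add 10 hours 50 minutes leg 1 → 6:00 PM UTC.
Add 4 hours layover in Anchorage → 10:00 PM UTC.
Add 5 hours 40 minutes leg 2 → 3:40 AM UTC (Sep 3).
Add 1 hour and 38 minutes layover in Adelaide → 5:18 AM UTC.
Add 6 hours 20 minutes leg 3 → 11:38 AM UTC.
Nordhavn is UTC+10:00, so local arrival = 11:38 AM + 10:00 = 9:38 PM on Sep 3.

9:38 PM on September 3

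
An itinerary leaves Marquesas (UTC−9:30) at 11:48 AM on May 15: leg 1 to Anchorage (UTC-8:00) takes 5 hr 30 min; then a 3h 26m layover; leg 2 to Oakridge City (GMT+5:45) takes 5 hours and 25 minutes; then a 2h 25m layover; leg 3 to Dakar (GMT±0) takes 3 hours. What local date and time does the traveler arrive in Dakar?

Convert departure to UTC: 11:48 AM + 9:30 = 9:18 PM UTC on May 15.
Add 5 hours and 30 minutes leg 1 → 2:48 AM UTC (May 16).
Add 3 hours and 26 minutes layover in Anchorage → 6:14 AM UTC.
Add 5 hours 25 minutes leg 2 → 11:39 AM UTC.
Add 2 hours and 25 minutes layover in Oakridge City → 2:04 PM UTC.
Add 3 hours leg 3 → 5:04 PM UTC.
Dakar is UTC+0, so local arrival is the same: 5:04 PM on May 16.

5:04 PM on May 16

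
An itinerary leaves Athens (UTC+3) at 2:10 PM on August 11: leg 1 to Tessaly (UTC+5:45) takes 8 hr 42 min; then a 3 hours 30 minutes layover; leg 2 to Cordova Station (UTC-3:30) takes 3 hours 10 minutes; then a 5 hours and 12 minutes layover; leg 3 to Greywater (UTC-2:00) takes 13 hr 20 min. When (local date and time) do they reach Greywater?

Convert departure to UTC: 2:10 PM − 3:00 = 11:10 AM UTC on Aug 11.
Add 8 hours 42 minutes leg 1 → 7:52 PM UTC.
Add 3 hours and 30 minutes layover in Tessaly → 11:22 PM UTC.
Add 3 hours 10 minutes leg 2 → 2:32 AM UTC (Aug 12).
Add 5 hours and 12 minutes layover in Cordova Station → 7:44 AM UTC.
Add 13 hours 20 minutes leg 3 → 9:04 PM UTC.
Greywater is UTC−2:00, so local arrival = 9:04 PM − 2:00 = 7:04 PM on Aug 12.

7:04 PM on August 12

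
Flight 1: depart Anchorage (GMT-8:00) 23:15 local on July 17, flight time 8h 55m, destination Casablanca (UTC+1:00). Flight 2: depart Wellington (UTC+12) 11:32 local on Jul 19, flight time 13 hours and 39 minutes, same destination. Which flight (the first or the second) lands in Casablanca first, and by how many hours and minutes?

Flight 1 in UTC: 23:15 + 8:00 = 07:15 on Jul 18.
+8 hours and 55 minutes → arrive 16:10 UTC on Jul 18.
Flight 2 in UTC: 11:32 − 12:00 = 23:32 on Jul 18.
+13 hours and 39 minutes → arrive 13:11 UTC on Jul 19.
Flight 1 lands earlier by 21 hours 1 minute.

the first, by 21 hours 1 minute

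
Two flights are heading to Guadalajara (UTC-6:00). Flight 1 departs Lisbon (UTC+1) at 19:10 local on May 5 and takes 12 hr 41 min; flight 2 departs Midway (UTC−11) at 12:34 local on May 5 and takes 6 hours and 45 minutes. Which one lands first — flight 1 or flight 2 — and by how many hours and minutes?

the second, by 32 minutes

Flight 1 in UTC: 19:10 − 1:00 = 18:10 on May 5.
+12 hours 41 minutes → arrive 06:51 UTC on May 6.
Flight 2 in UTC: 12:34 + 11:00 = 23:34 on May 5.
+6 hours 45 minutes → arrive 06:19 UTC on May 6.
Flight 2 lands earlier by 32 minutes.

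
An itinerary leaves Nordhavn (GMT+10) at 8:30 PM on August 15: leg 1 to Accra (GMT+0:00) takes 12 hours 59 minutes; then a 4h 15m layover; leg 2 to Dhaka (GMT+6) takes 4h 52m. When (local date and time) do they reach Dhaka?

Convert departure to UTC: 8:30 PM − 10:00 = 10:30 AM UTC on Aug 15.
Add 12 hours and 59 minutes leg 1 → 11:29 PM UTC.
Add 4 hours and 15 minutes layover in Accra → 3:44 AM UTC (Aug 16).
Add 4 hours 52 minutes leg 2 → 8:36 AM UTC.
Dhaka is UTC+6:00, so local arrival = 8:36 AM + 6:00 = 2:36 PM on Aug 16.

2:36 PM on Aug 16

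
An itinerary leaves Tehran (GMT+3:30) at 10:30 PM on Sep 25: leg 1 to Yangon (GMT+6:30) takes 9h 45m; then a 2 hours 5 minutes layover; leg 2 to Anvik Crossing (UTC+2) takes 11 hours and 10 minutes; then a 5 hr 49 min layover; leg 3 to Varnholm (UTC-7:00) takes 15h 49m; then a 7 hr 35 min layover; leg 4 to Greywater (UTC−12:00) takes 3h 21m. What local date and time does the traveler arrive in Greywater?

Convert departure to UTC: 10:30 PM − 3:30 = 7:00 PM UTC on Sep 25.
Add 9 hours 45 minutes leg 1 → 4:45 AM UTC (Sep 26).
Add 2 hours 5 minutes layover in Yangon → 6:50 AM UTC.
Add 11 hours 10 minutes leg 2 → 6:00 PM UTC.
Add 5 hours and 49 minutes layover in Anvik Crossing → 11:49 PM UTC.
Add 15 hours 49 minutes leg 3 → 3:38 PM UTC (Sep 27).
Add 7 hours and 35 minutes layover in Varnholm → 11:13 PM UTC.
Add 3 hours and 21 minutes leg 4 → 2:34 AM UTC (Sep 28).
Greywater is UTC−12:00, so local arrival = 2:34 AM − 12:00 = 2:34 PM on Sep 27.

2:34 PM on September 27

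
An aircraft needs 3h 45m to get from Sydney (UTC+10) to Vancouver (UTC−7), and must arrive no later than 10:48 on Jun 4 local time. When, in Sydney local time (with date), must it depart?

Target arrival in UTC: 10:48 + 7:00 = 17:48 on Jun 4.
Subtract 3 hours 45 minutes → departure 14:03 UTC on Jun 4.
Sydney is UTC+10:00: 14:03 + 10:00 = 00:03 on Jun 5.

00:03 on June 5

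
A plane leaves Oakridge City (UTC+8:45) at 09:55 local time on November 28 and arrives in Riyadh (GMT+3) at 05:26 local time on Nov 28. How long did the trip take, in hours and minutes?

Departure in UTC: 09:55 − 8:45 = 01:10 on Nov 28.
Arrival in UTC: 05:26 − 3:00 = 02:26 on Nov 28.
Elapsed = 02:26 − 01:10 = 1 hour 16 minutes.

1 hour 16 minutes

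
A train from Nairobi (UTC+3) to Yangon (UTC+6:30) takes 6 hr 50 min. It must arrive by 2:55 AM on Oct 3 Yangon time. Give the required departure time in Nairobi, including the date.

4:35 PM on October 2

Target arrival in UTC: 2:55 AM − 6:30 = 8:25 PM on Oct 2.
Subtract 6 hours and 50 minutes → departure 1:35 PM UTC on Oct 2.
Nairobi is UTC+3:00: 1:35 PM + 3:00 = 4:35 PM on Oct 2.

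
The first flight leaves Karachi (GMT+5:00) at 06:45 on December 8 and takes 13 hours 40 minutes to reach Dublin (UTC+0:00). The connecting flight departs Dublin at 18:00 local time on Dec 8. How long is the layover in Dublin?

Convert departure to UTC: 06:45 − 5:00 = 01:45 UTC on Dec 8.
Add 13 hours 40 minutes flight time → 15:25 UTC.
Dublin is UTC+0, so local arrival is the same: 15:25 on Dec 8.
Layover = 18:00 − 15:25 = 2 hours 35 minutes.

2 hours 35 minutes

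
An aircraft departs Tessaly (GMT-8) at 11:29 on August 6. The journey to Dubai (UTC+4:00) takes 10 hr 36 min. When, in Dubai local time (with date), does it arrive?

10:05 on Aug 7

Dubai is 12:00 ahead of Tessaly.
After 10 hours and 36 minutes it is 22:05 in Tessaly.
Shift by the zone difference: 22:05 + 12:00 = 10:05 on Aug 7 in Dubai.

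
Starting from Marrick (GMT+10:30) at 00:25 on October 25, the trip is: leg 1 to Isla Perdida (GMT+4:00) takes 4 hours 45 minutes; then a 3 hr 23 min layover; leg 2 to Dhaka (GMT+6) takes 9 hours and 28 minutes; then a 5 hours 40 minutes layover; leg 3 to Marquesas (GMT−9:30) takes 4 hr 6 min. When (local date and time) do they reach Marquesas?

Convert departure to UTC: 00:25 − 10:30 = 13:55 UTC on Oct 24.
Add 4 hours 45 minutes leg 1 → 18:40 UTC.
Add 3 hours 23 minutes layover in Isla Perdida → 22:03 UTC.
Add 9 hours 28 minutes leg 2 → 07:31 UTC (Oct 25).
Add 5 hours and 40 minutes layover in Dhaka → 13:11 UTC.
Add 4 hours 6 minutes leg 3 → 17:17 UTC.
Marquesas is UTC−9:30, so local arrival = 17:17 − 9:30 = 07:47 on Oct 25.

07:47 on October 25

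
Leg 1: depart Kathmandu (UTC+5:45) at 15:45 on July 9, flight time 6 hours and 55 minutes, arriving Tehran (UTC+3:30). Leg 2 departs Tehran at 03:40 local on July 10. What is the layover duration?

7 hours 15 minutes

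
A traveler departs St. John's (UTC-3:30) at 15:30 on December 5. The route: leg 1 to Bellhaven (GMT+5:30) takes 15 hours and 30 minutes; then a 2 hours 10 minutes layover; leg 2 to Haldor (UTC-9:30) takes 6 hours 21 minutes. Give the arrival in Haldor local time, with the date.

09:31 on December 6

Convert departure to UTC: 15:30 + 3:30 = 19:00 UTC on Dec 5.
Add 15 hours 30 minutes leg 1 → 10:30 UTC (Dec 6).
Add 2 hours and 10 minutes layover in Bellhaven → 12:40 UTC.
Add 6 hours 21 minutes leg 2 → 19:01 UTC.
Haldor is UTC−9:30, so local arrival = 19:01 − 9:30 = 09:31 on Dec 6.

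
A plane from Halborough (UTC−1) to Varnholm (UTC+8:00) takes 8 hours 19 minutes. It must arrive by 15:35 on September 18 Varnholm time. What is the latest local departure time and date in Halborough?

Target arrival in UTC: 15:35 − 8:00 = 07:35 on Sep 18.
Subtract 8 hours 19 minutes → departure 23:16 UTC on Sep 17.
Halborough is UTC−1:00: 23:16 − 1:00 = 22:16 on Sep 17.

22:16 on Sep 17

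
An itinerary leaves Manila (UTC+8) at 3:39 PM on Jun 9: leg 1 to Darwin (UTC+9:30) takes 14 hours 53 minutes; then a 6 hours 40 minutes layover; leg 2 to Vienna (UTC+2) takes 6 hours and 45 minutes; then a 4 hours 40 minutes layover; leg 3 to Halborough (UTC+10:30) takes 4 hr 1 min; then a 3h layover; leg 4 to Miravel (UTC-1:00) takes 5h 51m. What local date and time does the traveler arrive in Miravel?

4:29 AM on June 11

Convert departure to UTC: 3:39 PM − 8:00 = 7:39 AM UTC on Jun 9.
Add 14 hours 53 minutes leg 1 → 10:32 PM UTC.
Add 6 hours 40 minutes layover in Darwin → 5:12 AM UTC (Jun 10).
Add 6 hours and 45 minutes leg 2 → 11:57 AM UTC.
Add 4 hours and 40 minutes layover in Vienna → 4:37 PM UTC.
Add 4 hours 1 minute leg 3 → 8:38 PM UTC.
Add 3 hours layover in Halborough → 11:38 PM UTC.
Add 5 hours 51 minutes leg 4 → 5:29 AM UTC (Jun 11).
Miravel is UTC−1:00, so local arrival = 5:29 AM − 1:00 = 4:29 AM on Jun 11.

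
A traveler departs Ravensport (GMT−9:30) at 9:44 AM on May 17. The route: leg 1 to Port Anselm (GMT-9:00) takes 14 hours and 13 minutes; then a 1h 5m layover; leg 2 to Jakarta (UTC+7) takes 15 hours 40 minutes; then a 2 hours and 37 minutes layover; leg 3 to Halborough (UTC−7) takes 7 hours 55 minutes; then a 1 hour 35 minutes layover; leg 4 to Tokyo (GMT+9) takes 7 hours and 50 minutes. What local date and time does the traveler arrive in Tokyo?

7:09 AM on May 20

Convert departure to UTC: 9:44 AM + 9:30 = 7:14 PM UTC on May 17.
Add 14 hours 13 minutes leg 1 → 9:27 AM UTC (May 18).
Add 1 hour and 5 minutes layover in Port Anselm → 10:32 AM UTC.
Add 15 hours and 40 minutes leg 2 → 2:12 AM UTC (May 19).
Add 2 hours and 37 minutes layover in Jakarta → 4:49 AM UTC.
Add 7 hours 55 minutes leg 3 → 12:44 PM UTC.
Add 1 hour 35 minutes layover in Halborough → 2:19 PM UTC.
Add 7 hours 50 minutes leg 4 → 10:09 PM UTC.
Tokyo is UTC+9:00, so local arrival = 10:09 PM + 9:00 = 7:09 AM on May 20.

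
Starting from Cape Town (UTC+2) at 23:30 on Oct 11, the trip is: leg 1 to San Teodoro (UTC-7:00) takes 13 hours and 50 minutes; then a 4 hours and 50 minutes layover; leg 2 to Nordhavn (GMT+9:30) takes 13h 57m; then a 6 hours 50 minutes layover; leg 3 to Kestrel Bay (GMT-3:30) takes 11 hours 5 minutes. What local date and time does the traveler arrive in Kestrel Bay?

20:32 on October 13

Convert departure to UTC: 23:30 − 2:00 = 21:30 UTC on Oct 11.
Add 13 hours and 50 minutes leg 1 → 11:20 UTC (Oct 12).
Add 4 hours 50 minutes layover in San Teodoro → 16:10 UTC.
Add 13 hours 57 minutes leg 2 → 06:07 UTC (Oct 13).
Add 6 hours and 50 minutes layover in Nordhavn → 12:57 UTC.
Add 11 hours 5 minutes leg 3 → 00:02 UTC (Oct 14).
Kestrel Bay is UTC−3:30, so local arrival = 00:02 − 3:30 = 20:32 on Oct 13.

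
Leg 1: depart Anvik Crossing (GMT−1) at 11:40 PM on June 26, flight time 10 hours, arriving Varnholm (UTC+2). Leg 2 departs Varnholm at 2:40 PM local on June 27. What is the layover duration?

2 hours

Convert departure to UTC: 11:40 PM + 1:00 = 12:40 AM UTC on Jun 27.
Add 10 hours flight time → 10:40 AM UTC.
Varnholm is UTC+2:00, so local arrival = 10:40 AM + 2:00 = 12:40 PM on Jun 27.
Layover = 2:40 PM − 12:40 PM = 2 hours.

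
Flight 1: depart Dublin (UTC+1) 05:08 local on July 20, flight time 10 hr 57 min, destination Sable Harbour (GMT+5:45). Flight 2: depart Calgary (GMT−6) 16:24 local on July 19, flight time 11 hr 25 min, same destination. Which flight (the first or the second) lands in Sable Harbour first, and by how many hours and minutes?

Flight 1 in UTC: 05:08 − 1:00 = 04:08 on Jul 20.
+10 hours and 57 minutes → arrive 15:05 UTC on Jul 20.
Flight 2 in UTC: 16:24 + 6:00 = 22:24 on Jul 19.
+11 hours and 25 minutes → arrive 09:49 UTC on Jul 20.
Flight 2 lands earlier by 5 hours 16 minutes.

the second, by 5 hours 16 minutes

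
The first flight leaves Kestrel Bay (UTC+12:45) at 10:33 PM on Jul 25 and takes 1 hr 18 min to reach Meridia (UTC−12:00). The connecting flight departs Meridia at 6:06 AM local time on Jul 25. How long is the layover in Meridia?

Convert departure to UTC: 10:33 PM − 12:45 = 9:48 AM UTC on Jul 25.
Add 1 hour and 18 minutes flight time → 11:06 AM UTC.
Meridia is UTC−12:00, so local arrival = 11:06 AM − 12:00 = 11:06 PM on Jul 24.
Layover = 6:06 AM − 11:06 PM (+1 day) = 7 hours.

7 hours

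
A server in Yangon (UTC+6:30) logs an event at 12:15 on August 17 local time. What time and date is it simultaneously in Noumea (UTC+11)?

16:45 on Aug 17

Noumea is 4:30 ahead of Yangon.
Shift by the zone difference: 12:15 + 4:30 = 16:45 on Aug 17 in Noumea.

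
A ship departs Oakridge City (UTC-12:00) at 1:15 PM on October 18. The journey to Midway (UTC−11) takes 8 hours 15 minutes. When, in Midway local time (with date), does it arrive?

10:30 PM on Oct 18

Convert departure to UTC: 1:15 PM + 12:00 = 1:15 AM UTC on Oct 19.
Add 8 hours and 15 minutes travel time → 9:30 AM UTC.
Midway is UTC−11:00, so local arrival = 9:30 AM − 11:00 = 10:30 PM on Oct 18.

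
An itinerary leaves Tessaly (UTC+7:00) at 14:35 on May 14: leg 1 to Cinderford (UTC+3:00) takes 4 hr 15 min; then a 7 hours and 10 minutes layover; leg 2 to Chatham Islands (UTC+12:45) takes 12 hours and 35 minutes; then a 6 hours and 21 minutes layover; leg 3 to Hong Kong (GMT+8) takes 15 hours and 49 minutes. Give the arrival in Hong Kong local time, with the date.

Convert departure to UTC: 14:35 − 7:00 = 07:35 UTC on May 14.
Add 4 hours and 15 minutes leg 1 → 11:50 UTC.
Add 7 hours 10 minutes layover in Cinderford → 19:00 UTC.
Add 12 hours and 35 minutes leg 2 → 07:35 UTC (May 15).
Add 6 hours and 21 minutes layover in Chatham Islands → 13:56 UTC.
Add 15 hours 49 minutes leg 3 → 05:45 UTC (May 16).
Hong Kong is UTC+8:00, so local arrival = 05:45 + 8:00 = 13:45 on May 16.

13:45 on May 16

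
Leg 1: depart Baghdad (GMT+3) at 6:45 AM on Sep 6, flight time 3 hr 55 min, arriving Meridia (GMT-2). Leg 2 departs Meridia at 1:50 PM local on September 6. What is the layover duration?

Convert departure to UTC: 6:45 AM − 3:00 = 3:45 AM UTC on Sep 6.
Add 3 hours 55 minutes flight time → 7:40 AM UTC.
Meridia is UTC−2:00, so local arrival = 7:40 AM − 2:00 = 5:40 AM on Sep 6.
Layover = 1:50 PM − 5:40 AM = 8 hours 10 minutes.

8 hours 10 minutes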